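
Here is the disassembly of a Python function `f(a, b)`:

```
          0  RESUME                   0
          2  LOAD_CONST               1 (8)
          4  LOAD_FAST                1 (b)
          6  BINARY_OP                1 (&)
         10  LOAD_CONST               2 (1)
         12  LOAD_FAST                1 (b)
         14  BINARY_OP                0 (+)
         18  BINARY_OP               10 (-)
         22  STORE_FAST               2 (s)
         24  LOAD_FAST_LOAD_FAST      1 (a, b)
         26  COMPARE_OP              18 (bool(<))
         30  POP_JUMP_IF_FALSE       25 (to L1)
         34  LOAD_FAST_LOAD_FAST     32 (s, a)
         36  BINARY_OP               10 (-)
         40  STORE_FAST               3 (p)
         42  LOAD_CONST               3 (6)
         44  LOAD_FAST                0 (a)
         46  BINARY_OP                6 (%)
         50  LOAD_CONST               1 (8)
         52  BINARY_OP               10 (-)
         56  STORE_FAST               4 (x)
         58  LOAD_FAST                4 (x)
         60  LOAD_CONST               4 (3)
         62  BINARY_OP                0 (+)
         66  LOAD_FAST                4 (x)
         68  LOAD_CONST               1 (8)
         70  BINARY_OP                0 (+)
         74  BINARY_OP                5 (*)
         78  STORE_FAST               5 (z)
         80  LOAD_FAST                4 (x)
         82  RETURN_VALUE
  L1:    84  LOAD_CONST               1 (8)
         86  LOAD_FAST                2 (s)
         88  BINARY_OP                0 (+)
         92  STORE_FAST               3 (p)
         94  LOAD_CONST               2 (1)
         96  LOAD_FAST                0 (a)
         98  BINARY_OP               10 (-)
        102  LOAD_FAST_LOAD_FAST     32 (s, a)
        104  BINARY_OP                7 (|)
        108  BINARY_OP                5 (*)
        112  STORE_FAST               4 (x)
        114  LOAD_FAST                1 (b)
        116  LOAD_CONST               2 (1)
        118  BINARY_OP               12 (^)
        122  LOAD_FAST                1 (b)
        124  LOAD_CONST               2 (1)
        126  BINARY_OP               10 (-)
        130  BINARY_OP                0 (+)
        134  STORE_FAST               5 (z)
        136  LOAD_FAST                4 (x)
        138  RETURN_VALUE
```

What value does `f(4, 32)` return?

LOAD_CONST → push 8. Stack: [8]
LOAD_FAST b → push 32. Stack: [8, 32]
BINARY_OP & → 8 & 32 = 0. Stack: [0]
LOAD_CONST → push 1. Stack: [0, 1]
LOAD_FAST b → push 32. Stack: [0, 1, 32]
BINARY_OP + → 1 + 32 = 33. Stack: [0, 33]
BINARY_OP - → 0 - 33 = -33. Stack: [-33]
STORE_FAST s → s=-33. Stack: []
LOAD_FAST_LOAD_FAST a,b → push 4,32. Stack: [4, 32]
COMPARE_OP bool(<) → 4 vs 32 = True. Stack: [True]
POP_JUMP_IF_FALSE → pop True; no jump. Stack: []
LOAD_FAST_LOAD_FAST s,a → push -33,4. Stack: [-33, 4]
BINARY_OP - → -33 - 4 = -37. Stack: [-37]
STORE_FAST p → p=-37. Stack: []
LOAD_CONST → push 6. Stack: [6]
LOAD_FAST a → push 4. Stack: [6, 4]
BINARY_OP % → 6 % 4 = 2. Stack: [2]
LOAD_CONST → push 8. Stack: [2, 8]
BINARY_OP - → 2 - 8 = -6. Stack: [-6]
STORE_FAST x → x=-6. Stack: []
LOAD_FAST x → push -6. Stack: [-6]
LOAD_CONST → push 3. Stack: [-6, 3]
BINARY_OP + → -6 + 3 = -3. Stack: [-3]
LOAD_FAST x → push -6. Stack: [-3, -6]
LOAD_CONST → push 8. Stack: [-3, -6, 8]
BINARY_OP + → -6 + 8 = 2. Stack: [-3, 2]
BINARY_OP * → -3 * 2 = -6. Stack: [-6]
STORE_FAST z → z=-6. Stack: []
LOAD_FAST x → push -6. Stack: [-6]
RETURN_VALUE → return -6.

-6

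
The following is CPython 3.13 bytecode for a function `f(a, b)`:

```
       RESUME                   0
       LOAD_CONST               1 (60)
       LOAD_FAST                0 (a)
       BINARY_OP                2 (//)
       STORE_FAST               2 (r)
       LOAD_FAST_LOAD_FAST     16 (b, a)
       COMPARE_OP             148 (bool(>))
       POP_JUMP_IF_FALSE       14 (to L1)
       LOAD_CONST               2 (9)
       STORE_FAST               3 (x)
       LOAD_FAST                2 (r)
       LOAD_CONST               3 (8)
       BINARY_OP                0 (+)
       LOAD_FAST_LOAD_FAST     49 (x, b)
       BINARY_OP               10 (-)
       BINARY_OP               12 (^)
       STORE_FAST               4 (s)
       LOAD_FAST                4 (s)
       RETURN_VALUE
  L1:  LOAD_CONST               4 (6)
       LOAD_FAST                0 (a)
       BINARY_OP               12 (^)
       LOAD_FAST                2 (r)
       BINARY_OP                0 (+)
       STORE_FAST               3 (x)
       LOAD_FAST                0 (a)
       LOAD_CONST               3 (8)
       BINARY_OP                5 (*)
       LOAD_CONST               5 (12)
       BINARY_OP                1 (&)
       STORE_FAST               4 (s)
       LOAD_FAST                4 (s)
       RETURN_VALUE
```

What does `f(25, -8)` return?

8

LOAD_CONST → push 60. Stack: [60]
LOAD_FAST a → push 25. Stack: [60, 25]
BINARY_OP // → 60 // 25 = 2. Stack: [2]
STORE_FAST r → r=2. Stack: []
LOAD_FAST_LOAD_FAST b,a → push -8,25. Stack: [-8, 25]
COMPARE_OP bool(>) → -8 vs 25 = False. Stack: [False]
POP_JUMP_IF_FALSE → pop False; jump. Stack: []
LOAD_CONST → push 6. Stack: [6]
LOAD_FAST a → push 25. Stack: [6, 25]
BINARY_OP ^ → 6 ^ 25 = 31. Stack: [31]
LOAD_FAST r → push 2. Stack: [31, 2]
BINARY_OP + → 31 + 2 = 33. Stack: [33]
STORE_FAST x → x=33. Stack: []
LOAD_FAST a → push 25. Stack: [25]
LOAD_CONST → push 8. Stack: [25, 8]
BINARY_OP * → 25 * 8 = 200. Stack: [200]
LOAD_CONST → push 12. Stack: [200, 12]
BINARY_OP & → 200 & 12 = 8. Stack: [8]
STORE_FAST s → s=8. Stack: []
LOAD_FAST s → push 8. Stack: [8]
RETURN_VALUE → return 8.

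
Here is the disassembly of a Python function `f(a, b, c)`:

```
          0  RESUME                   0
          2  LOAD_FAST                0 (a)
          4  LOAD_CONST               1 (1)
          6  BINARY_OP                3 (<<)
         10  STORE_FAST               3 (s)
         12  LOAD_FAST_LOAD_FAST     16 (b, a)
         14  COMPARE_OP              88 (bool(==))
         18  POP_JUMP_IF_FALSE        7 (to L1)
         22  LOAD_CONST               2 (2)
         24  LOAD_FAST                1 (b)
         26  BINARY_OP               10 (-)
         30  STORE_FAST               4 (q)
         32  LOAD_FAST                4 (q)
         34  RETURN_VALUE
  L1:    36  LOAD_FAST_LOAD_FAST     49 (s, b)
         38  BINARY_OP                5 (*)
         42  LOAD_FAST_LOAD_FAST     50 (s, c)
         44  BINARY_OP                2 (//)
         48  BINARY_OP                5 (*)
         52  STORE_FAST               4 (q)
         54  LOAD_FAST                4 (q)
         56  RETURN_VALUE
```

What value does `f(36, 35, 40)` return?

LOAD_FAST a → push 36. Stack: [36]
LOAD_CONST → push 1. Stack: [36, 1]
BINARY_OP << → 36 << 1 = 72. Stack: [72]
STORE_FAST s → s=72. Stack: []
LOAD_FAST_LOAD_FAST b,a → push 35,36. Stack: [35, 36]
COMPARE_OP bool(==) → 35 vs 36 = False. Stack: [False]
POP_JUMP_IF_FALSE → pop False; jump. Stack: []
LOAD_FAST_LOAD_FAST s,b → push 72,35. Stack: [72, 35]
BINARY_OP * → 72 * 35 = 2520. Stack: [2520]
LOAD_FAST_LOAD_FAST s,c → push 72,40. Stack: [2520, 72, 40]
BINARY_OP // → 72 // 40 = 1. Stack: [2520, 1]
BINARY_OP * → 2520 * 1 = 2520. Stack: [2520]
STORE_FAST q → q=2520. Stack: []
LOAD_FAST q → push 2520. Stack: [2520]
RETURN_VALUE → return 2520.

2520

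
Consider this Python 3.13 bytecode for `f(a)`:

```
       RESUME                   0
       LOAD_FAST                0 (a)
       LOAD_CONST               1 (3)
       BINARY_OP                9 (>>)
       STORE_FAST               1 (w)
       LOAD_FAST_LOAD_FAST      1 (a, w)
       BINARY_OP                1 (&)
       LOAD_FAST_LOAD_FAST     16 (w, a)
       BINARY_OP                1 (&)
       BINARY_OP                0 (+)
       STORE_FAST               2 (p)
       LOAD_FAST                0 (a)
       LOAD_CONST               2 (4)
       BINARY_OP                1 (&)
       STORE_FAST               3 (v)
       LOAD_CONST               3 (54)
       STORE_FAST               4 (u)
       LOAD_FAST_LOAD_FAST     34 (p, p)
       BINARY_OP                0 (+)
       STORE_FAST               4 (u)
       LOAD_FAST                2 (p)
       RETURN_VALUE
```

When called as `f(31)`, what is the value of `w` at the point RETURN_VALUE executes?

LOAD_FAST a → push 31. Stack: [31]
LOAD_CONST → push 3. Stack: [31, 3]
BINARY_OP >> → 31 >> 3 = 3. Stack: [3]
STORE_FAST w → w=3. Stack: []
LOAD_FAST_LOAD_FAST a,w → push 31,3. Stack: [31, 3]
BINARY_OP & → 31 & 3 = 3. Stack: [3]
LOAD_FAST_LOAD_FAST w,a → push 3,31. Stack: [3, 3, 31]
BINARY_OP & → 3 & 31 = 3. Stack: [3, 3]
BINARY_OP + → 3 + 3 = 6. Stack: [6]
STORE_FAST p → p=6. Stack: []
LOAD_FAST a → push 31. Stack: [31]
LOAD_CONST → push 4. Stack: [31, 4]
BINARY_OP & → 31 & 4 = 4. Stack: [4]
STORE_FAST v → v=4. Stack: []
LOAD_CONST → push 54. Stack: [54]
STORE_FAST u → u=54. Stack: []
LOAD_FAST_LOAD_FAST p,p → push 6,6. Stack: [6, 6]
BINARY_OP + → 6 + 6 = 12. Stack: [12]
STORE_FAST u → u=12. Stack: []
LOAD_FAST p → push 6. Stack: [6]
RETURN_VALUE → return 6.

3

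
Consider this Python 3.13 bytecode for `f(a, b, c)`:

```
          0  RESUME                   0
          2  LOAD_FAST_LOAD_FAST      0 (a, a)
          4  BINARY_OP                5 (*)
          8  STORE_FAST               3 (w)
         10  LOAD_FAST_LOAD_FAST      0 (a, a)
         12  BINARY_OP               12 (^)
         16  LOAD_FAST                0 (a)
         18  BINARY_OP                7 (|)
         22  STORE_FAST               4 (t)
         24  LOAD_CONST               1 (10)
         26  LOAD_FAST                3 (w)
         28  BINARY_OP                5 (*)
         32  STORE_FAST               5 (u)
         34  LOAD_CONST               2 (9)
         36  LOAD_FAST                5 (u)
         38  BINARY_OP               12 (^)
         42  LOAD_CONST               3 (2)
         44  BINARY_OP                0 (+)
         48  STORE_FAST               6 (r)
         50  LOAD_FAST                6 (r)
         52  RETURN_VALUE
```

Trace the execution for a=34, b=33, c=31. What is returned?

LOAD_FAST_LOAD_FAST a,a → push 34,34. Stack: [34, 34]
BINARY_OP * → 34 * 34 = 1156. Stack: [1156]
STORE_FAST w → w=1156. Stack: []
LOAD_FAST_LOAD_FAST a,a → push 34,34. Stack: [34, 34]
BINARY_OP ^ → 34 ^ 34 = 0. Stack: [0]
LOAD_FAST a → push 34. Stack: [0, 34]
BINARY_OP | → 0 | 34 = 34. Stack: [34]
STORE_FAST t → t=34. Stack: []
LOAD_CONST → push 10. Stack: [10]
LOAD_FAST w → push 1156. Stack: [10, 1156]
BINARY_OP * → 10 * 1156 = 11560. Stack: [11560]
STORE_FAST u → u=11560. Stack: []
LOAD_CONST → push 9. Stack: [9]
LOAD_FAST u → push 11560. Stack: [9, 11560]
BINARY_OP ^ → 9 ^ 11560 = 11553. Stack: [11553]
LOAD_CONST → push 2. Stack: [11553, 2]
BINARY_OP + → 11553 + 2 = 11555. Stack: [11555]
STORE_FAST r → r=11555. Stack: []
LOAD_FAST r → push 11555. Stack: [11555]
RETURN_VALUE → return 11555.

11555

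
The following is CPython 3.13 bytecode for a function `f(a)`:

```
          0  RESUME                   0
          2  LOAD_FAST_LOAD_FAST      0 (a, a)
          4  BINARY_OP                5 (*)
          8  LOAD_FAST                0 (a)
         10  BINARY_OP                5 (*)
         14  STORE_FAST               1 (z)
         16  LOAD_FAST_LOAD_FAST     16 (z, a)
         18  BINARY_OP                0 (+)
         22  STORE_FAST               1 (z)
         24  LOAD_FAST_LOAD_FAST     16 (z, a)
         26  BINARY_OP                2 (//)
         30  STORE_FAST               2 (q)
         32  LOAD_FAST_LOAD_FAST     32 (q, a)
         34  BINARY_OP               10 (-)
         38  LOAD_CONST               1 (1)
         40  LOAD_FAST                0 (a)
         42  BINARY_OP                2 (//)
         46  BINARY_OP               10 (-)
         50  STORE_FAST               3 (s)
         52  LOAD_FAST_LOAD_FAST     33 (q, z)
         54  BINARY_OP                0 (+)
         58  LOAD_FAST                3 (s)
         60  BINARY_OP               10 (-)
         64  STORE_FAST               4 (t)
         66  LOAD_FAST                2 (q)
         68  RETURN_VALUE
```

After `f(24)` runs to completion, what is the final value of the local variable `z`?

13848

LOAD_FAST_LOAD_FAST a,a → push 24,24. Stack: [24, 24]
BINARY_OP * → 24 * 24 = 576. Stack: [576]
LOAD_FAST a → push 24. Stack: [576, 24]
BINARY_OP * → 576 * 24 = 13824. Stack: [13824]
STORE_FAST z → z=13824. Stack: []
LOAD_FAST_LOAD_FAST z,a → push 13824,24. Stack: [13824, 24]
BINARY_OP + → 13824 + 24 = 13848. Stack: [13848]
STORE_FAST z → z=13848. Stack: []
LOAD_FAST_LOAD_FAST z,a → push 13848,24. Stack: [13848, 24]
BINARY_OP // → 13848 // 24 = 577. Stack: [577]
STORE_FAST q → q=577. Stack: []
LOAD_FAST_LOAD_FAST q,a → push 577,24. Stack: [577, 24]
BINARY_OP - → 577 - 24 = 553. Stack: [553]
LOAD_CONST → push 1. Stack: [553, 1]
LOAD_FAST a → push 24. Stack: [553, 1, 24]
BINARY_OP // → 1 // 24 = 0. Stack: [553, 0]
BINARY_OP - → 553 - 0 = 553. Stack: [553]
STORE_FAST s → s=553. Stack: []
LOAD_FAST_LOAD_FAST q,z → push 577,13848. Stack: [577, 13848]
BINARY_OP + → 577 + 13848 = 14425. Stack: [14425]
LOAD_FAST s → push 553. Stack: [14425, 553]
BINARY_OP - → 14425 - 553 = 13872. Stack: [13872]
STORE_FAST t → t=13872. Stack: []
LOAD_FAST q → push 577. Stack: [577]
RETURN_VALUE → return 577.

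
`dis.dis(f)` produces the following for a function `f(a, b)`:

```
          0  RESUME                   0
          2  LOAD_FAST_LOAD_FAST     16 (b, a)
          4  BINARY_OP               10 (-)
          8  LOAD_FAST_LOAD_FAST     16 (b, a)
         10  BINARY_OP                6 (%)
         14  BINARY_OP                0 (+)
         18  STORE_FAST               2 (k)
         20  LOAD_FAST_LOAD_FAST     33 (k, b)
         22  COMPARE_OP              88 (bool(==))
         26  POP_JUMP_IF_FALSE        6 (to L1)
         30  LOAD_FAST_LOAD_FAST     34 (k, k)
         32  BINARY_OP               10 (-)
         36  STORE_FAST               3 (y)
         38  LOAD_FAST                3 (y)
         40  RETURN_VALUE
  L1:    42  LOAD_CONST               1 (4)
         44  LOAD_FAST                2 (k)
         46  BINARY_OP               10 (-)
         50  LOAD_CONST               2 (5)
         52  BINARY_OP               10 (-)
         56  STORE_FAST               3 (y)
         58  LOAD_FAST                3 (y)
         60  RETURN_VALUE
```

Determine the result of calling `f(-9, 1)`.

-3

LOAD_FAST_LOAD_FAST b,a → push 1,-9. Stack: [1, -9]
BINARY_OP - → 1 - -9 = 10. Stack: [10]
LOAD_FAST_LOAD_FAST b,a → push 1,-9. Stack: [10, 1, -9]
BINARY_OP % → 1 % -9 = -8. Stack: [10, -8]
BINARY_OP + → 10 + -8 = 2. Stack: [2]
STORE_FAST k → k=2. Stack: []
LOAD_FAST_LOAD_FAST k,b → push 2,1. Stack: [2, 1]
COMPARE_OP bool(==) → 2 vs 1 = False. Stack: [False]
POP_JUMP_IF_FALSE → pop False; jump. Stack: []
LOAD_CONST → push 4. Stack: [4]
LOAD_FAST k → push 2. Stack: [4, 2]
BINARY_OP - → 4 - 2 = 2. Stack: [2]
LOAD_CONST → push 5. Stack: [2, 5]
BINARY_OP - → 2 - 5 = -3. Stack: [-3]
STORE_FAST y → y=-3. Stack: []
LOAD_FAST y → push -3. Stack: [-3]
RETURN_VALUE → return -3.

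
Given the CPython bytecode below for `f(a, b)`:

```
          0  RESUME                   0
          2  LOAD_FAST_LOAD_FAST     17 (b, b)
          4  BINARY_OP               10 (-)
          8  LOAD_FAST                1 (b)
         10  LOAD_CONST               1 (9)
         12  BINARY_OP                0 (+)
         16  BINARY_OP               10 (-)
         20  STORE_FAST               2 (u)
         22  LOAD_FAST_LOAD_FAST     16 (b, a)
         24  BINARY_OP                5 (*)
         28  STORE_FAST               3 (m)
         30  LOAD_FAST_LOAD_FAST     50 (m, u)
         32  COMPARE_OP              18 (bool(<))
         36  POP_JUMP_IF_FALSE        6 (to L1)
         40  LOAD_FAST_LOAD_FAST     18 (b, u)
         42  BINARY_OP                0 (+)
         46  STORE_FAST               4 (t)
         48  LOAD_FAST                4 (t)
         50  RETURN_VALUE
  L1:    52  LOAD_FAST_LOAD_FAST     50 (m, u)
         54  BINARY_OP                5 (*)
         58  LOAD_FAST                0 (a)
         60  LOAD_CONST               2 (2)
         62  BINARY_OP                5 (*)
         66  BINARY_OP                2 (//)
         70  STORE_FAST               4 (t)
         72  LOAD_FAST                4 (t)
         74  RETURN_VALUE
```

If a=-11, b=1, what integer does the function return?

LOAD_FAST_LOAD_FAST b,b → push 1,1. Stack: [1, 1]
BINARY_OP - → 1 - 1 = 0. Stack: [0]
LOAD_FAST b → push 1. Stack: [0, 1]
LOAD_CONST → push 9. Stack: [0, 1, 9]
BINARY_OP + → 1 + 9 = 10. Stack: [0, 10]
BINARY_OP - → 0 - 10 = -10. Stack: [-10]
STORE_FAST u → u=-10. Stack: []
LOAD_FAST_LOAD_FAST b,a → push 1,-11. Stack: [1, -11]
BINARY_OP * → 1 * -11 = -11. Stack: [-11]
STORE_FAST m → m=-11. Stack: []
LOAD_FAST_LOAD_FAST m,u → push -11,-10. Stack: [-11, -10]
COMPARE_OP bool(<) → -11 vs -10 = True. Stack: [True]
POP_JUMP_IF_FALSE → pop True; no jump. Stack: []
LOAD_FAST_LOAD_FAST b,u → push 1,-10. Stack: [1, -10]
BINARY_OP + → 1 + -10 = -9. Stack: [-9]
STORE_FAST t → t=-9. Stack: []
LOAD_FAST t → push -9. Stack: [-9]
RETURN_VALUE → return -9.

-9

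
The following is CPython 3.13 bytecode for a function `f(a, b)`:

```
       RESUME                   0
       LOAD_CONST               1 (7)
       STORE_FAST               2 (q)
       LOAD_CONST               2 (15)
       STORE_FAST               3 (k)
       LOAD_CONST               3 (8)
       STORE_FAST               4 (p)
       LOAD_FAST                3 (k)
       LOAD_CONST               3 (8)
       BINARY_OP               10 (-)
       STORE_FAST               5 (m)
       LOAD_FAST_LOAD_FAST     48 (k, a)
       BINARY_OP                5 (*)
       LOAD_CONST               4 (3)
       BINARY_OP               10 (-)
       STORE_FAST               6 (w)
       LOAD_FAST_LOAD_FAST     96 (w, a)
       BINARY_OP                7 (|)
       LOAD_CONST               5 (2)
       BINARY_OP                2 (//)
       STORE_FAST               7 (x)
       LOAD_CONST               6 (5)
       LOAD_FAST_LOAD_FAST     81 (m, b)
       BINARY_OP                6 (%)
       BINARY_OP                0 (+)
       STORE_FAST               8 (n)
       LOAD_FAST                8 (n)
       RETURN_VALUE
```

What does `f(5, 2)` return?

LOAD_CONST → push 7. Stack: [7]
STORE_FAST q → q=7. Stack: []
LOAD_CONST → push 15. Stack: [15]
STORE_FAST k → k=15. Stack: []
LOAD_CONST → push 8. Stack: [8]
STORE_FAST p → p=8. Stack: []
LOAD_FAST k → push 15. Stack: [15]
LOAD_CONST → push 8. Stack: [15, 8]
BINARY_OP - → 15 - 8 = 7. Stack: [7]
STORE_FAST m → m=7. Stack: []
LOAD_FAST_LOAD_FAST k,a → push 15,5. Stack: [15, 5]
BINARY_OP * → 15 * 5 = 75. Stack: [75]
LOAD_CONST → push 3. Stack: [75, 3]
BINARY_OP - → 75 - 3 = 72. Stack: [72]
STORE_FAST w → w=72. Stack: []
LOAD_FAST_LOAD_FAST w,a → push 72,5. Stack: [72, 5]
BINARY_OP | → 72 | 5 = 77. Stack: [77]
LOAD_CONST → push 2. Stack: [77, 2]
BINARY_OP // → 77 // 2 = 38. Stack: [38]
STORE_FAST x → x=38. Stack: []
LOAD_CONST → push 5. Stack: [5]
LOAD_FAST_LOAD_FAST m,b → push 7,2. Stack: [5, 7, 2]
BINARY_OP % → 7 % 2 = 1. Stack: [5, 1]
BINARY_OP + → 5 + 1 = 6. Stack: [6]
STORE_FAST n → n=6. Stack: []
LOAD_FAST n → push 6. Stack: [6]
RETURN_VALUE → return 6.

6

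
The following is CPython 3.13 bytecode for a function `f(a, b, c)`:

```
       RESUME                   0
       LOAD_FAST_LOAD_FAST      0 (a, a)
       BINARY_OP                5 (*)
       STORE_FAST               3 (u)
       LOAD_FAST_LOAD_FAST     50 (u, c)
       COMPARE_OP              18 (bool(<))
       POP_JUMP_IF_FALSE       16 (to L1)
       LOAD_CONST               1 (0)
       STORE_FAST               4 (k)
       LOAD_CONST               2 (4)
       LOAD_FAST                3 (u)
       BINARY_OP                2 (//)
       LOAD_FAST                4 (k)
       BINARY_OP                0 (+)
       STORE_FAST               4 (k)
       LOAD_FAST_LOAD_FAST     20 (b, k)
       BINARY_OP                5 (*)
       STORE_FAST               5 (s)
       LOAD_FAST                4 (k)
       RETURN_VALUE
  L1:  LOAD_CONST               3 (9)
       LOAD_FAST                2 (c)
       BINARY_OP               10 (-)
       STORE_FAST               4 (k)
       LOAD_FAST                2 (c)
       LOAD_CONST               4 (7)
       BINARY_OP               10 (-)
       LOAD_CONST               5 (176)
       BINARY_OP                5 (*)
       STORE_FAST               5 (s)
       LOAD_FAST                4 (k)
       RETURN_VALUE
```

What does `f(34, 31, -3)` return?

12

LOAD_FAST_LOAD_FAST a,a → push 34,34. Stack: [34, 34]
BINARY_OP * → 34 * 34 = 1156. Stack: [1156]
STORE_FAST u → u=1156. Stack: []
LOAD_FAST_LOAD_FAST u,c → push 1156,-3. Stack: [1156, -3]
COMPARE_OP bool(<) → 1156 vs -3 = False. Stack: [False]
POP_JUMP_IF_FALSE → pop False; jump. Stack: []
LOAD_CONST → push 9. Stack: [9]
LOAD_FAST c → push -3. Stack: [9, -3]
BINARY_OP - → 9 - -3 = 12. Stack: [12]
STORE_FAST k → k=12. Stack: []
LOAD_FAST c → push -3. Stack: [-3]
LOAD_CONST → push 7. Stack: [-3, 7]
BINARY_OP - → -3 - 7 = -10. Stack: [-10]
LOAD_CONST → push 176. Stack: [-10, 176]
BINARY_OP * → -10 * 176 = -1760. Stack: [-1760]
STORE_FAST s → s=-1760. Stack: []
LOAD_FAST k → push 12. Stack: [12]
RETURN_VALUE → return 12.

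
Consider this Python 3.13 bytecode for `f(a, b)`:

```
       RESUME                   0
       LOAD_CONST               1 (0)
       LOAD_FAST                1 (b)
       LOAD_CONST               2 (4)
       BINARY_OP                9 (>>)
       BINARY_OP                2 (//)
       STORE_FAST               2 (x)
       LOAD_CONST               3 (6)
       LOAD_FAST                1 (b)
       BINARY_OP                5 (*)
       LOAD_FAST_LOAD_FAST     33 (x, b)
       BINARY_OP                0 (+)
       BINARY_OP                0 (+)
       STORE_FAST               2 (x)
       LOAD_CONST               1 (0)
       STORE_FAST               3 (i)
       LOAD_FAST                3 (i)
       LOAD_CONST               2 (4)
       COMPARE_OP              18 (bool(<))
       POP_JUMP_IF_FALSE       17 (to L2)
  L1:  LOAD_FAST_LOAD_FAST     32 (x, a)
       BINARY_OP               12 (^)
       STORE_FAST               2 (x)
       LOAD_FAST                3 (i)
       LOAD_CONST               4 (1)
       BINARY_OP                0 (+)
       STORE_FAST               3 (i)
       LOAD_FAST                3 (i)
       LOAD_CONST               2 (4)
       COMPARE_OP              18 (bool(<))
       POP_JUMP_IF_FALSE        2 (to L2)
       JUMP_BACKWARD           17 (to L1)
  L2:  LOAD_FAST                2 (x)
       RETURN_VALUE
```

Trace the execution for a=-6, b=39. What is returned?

273

LOAD_CONST → push 0
LOAD_FAST b → push 39
LOAD_CONST → push 4
BINARY_OP >> → 39 >> 4 = 2
BINARY_OP // → 0 // 2 = 0
STORE_FAST x → x=0
LOAD_CONST → push 6
LOAD_FAST b → push 39
BINARY_OP * → 6 * 39 = 234
LOAD_FAST_LOAD_FAST x,b → push 0,39
BINARY_OP + → 0 + 39 = 39
BINARY_OP + → 234 + 39 = 273
STORE_FAST x → x=273
LOAD_CONST → push 0
STORE_FAST i → i=0
LOAD_FAST i → push 0
LOAD_CONST → push 4
COMPARE_OP bool(<) → 0 vs 4 = True
POP_JUMP_IF_FALSE → pop True; no jump
LOAD_FAST_LOAD_FAST x,a → push 273,-6
BINARY_OP ^ → 273 ^ -6 = -277
STORE_FAST x → x=-277
LOAD_FAST i → push 0
LOAD_CONST → push 1
BINARY_OP + → 0 + 1 = 1
STORE_FAST i → i=1
LOAD_FAST i → push 1
LOAD_CONST → push 4
COMPARE_OP bool(<) → 1 vs 4 = True
POP_JUMP_IF_FALSE → pop True; no jump
LOAD_FAST_LOAD_FAST x,a → push -277,-6
BINARY_OP ^ → -277 ^ -6 = 273
STORE_FAST x → x=273
LOAD_FAST i → push 1
LOAD_CONST → push 1
BINARY_OP + → 1 + 1 = 2
STORE_FAST i → i=2
LOAD_FAST i → push 2
LOAD_CONST → push 4
COMPARE_OP bool(<) → 2 vs 4 = True
POP_JUMP_IF_FALSE → pop True; no jump
LOAD_FAST_LOAD_FAST x,a → push 273,-6
BINARY_OP ^ → 273 ^ -6 = -277
STORE_FAST x → x=-277
LOAD_FAST i → push 2
LOAD_CONST → push 1
BINARY_OP + → 2 + 1 = 3
STORE_FAST i → i=3
LOAD_FAST i → push 3
LOAD_CONST → push 4
COMPARE_OP bool(<) → 3 vs 4 = True
POP_JUMP_IF_FALSE → pop True; no jump
LOAD_FAST_LOAD_FAST x,a → push -277,-6
BINARY_OP ^ → -277 ^ -6 = 273
STORE_FAST x → x=273
LOAD_FAST i → push 3
LOAD_CONST → push 1
BINARY_OP + → 3 + 1 = 4
STORE_FAST i → i=4
LOAD_FAST i → push 4
LOAD_CONST → push 4
COMPARE_OP bool(<) → 4 vs 4 = False
POP_JUMP_IF_FALSE → pop False; jump
LOAD_FAST x → push 273
RETURN_VALUE → return 273.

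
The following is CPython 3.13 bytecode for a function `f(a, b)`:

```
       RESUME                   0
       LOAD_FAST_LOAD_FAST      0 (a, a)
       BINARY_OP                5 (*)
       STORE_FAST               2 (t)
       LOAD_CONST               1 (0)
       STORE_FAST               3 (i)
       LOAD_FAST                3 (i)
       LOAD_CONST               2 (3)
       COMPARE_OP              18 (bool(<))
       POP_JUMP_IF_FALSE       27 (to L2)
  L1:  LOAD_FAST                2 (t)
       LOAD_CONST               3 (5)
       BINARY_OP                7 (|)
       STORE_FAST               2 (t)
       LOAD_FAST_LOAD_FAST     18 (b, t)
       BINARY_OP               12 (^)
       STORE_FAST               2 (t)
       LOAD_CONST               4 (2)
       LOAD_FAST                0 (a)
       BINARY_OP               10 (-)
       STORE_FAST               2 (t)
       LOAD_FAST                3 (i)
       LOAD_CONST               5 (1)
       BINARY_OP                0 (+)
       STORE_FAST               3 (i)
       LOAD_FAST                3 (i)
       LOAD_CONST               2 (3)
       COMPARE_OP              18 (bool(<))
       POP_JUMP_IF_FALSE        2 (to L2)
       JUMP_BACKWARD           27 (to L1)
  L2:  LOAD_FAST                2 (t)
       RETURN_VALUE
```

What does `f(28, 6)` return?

LOAD_FAST_LOAD_FAST a,a → push 28,28
BINARY_OP * → 28 * 28 = 784
STORE_FAST t → t=784
LOAD_CONST → push 0
STORE_FAST i → i=0
LOAD_FAST i → push 0
LOAD_CONST → push 3
COMPARE_OP bool(<) → 0 vs 3 = True
POP_JUMP_IF_FALSE → pop True; no jump
LOAD_FAST t → push 784
LOAD_CONST → push 5
BINARY_OP | → 784 | 5 = 789
STORE_FAST t → t=789
LOAD_FAST_LOAD_FAST b,t → push 6,789
BINARY_OP ^ → 6 ^ 789 = 787
STORE_FAST t → t=787
LOAD_CONST → push 2
LOAD_FAST a → push 28
BINARY_OP - → 2 - 28 = -26
STORE_FAST t → t=-26
LOAD_FAST i → push 0
LOAD_CONST → push 1
BINARY_OP + → 0 + 1 = 1
STORE_FAST i → i=1
LOAD_FAST i → push 1
LOAD_CONST → push 3
COMPARE_OP bool(<) → 1 vs 3 = True
POP_JUMP_IF_FALSE → pop True; no jump
LOAD_FAST t → push -26
LOAD_CONST → push 5
BINARY_OP | → -26 | 5 = -25
STORE_FAST t → t=-25
LOAD_FAST_LOAD_FAST b,t → push 6,-25
BINARY_OP ^ → 6 ^ -25 = -31
STORE_FAST t → t=-31
LOAD_CONST → push 2
LOAD_FAST a → push 28
BINARY_OP - → 2 - 28 = -26
STORE_FAST t → t=-26
LOAD_FAST i → push 1
LOAD_CONST → push 1
BINARY_OP + → 1 + 1 = 2
STORE_FAST i → i=2
LOAD_FAST i → push 2
LOAD_CONST → push 3
COMPARE_OP bool(<) → 2 vs 3 = True
POP_JUMP_IF_FALSE → pop True; no jump
LOAD_FAST t → push -26
LOAD_CONST → push 5
BINARY_OP | → -26 | 5 = -25
STORE_FAST t → t=-25
LOAD_FAST_LOAD_FAST b,t → push 6,-25
BINARY_OP ^ → 6 ^ -25 = -31
STORE_FAST t → t=-31
LOAD_CONST → push 2
LOAD_FAST a → push 28
BINARY_OP - → 2 - 28 = -26
STORE_FAST t → t=-26
LOAD_FAST i → push 2
LOAD_CONST → push 1
BINARY_OP + → 2 + 1 = 3
STORE_FAST i → i=3
LOAD_FAST i → push 3
LOAD_CONST → push 3
COMPARE_OP bool(<) → 3 vs 3 = False
POP_JUMP_IF_FALSE → pop False; jump
LOAD_FAST t → push -26
RETURN_VALUE → return -26.

-26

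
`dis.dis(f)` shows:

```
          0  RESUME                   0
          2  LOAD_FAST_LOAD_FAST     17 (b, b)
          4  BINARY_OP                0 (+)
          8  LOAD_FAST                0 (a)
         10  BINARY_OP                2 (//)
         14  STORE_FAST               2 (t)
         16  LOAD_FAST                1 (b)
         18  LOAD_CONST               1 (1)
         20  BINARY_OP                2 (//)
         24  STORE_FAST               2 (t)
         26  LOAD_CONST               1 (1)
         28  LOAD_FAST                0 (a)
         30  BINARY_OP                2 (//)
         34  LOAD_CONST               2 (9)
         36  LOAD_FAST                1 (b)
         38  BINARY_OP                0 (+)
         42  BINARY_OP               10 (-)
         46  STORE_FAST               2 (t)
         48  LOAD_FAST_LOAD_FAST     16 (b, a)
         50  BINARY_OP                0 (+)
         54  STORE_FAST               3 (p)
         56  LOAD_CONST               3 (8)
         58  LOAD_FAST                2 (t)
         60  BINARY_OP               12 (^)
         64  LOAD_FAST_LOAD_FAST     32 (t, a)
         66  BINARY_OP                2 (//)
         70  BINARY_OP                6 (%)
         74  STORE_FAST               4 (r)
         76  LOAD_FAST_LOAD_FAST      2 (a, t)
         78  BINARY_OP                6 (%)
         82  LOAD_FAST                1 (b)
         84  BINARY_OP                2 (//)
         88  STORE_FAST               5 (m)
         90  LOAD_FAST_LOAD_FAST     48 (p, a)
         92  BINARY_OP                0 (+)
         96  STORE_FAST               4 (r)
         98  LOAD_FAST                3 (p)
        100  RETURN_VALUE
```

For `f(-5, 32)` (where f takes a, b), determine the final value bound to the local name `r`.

22

LOAD_FAST_LOAD_FAST b,b → push 32,32. Stack: [32, 32]
BINARY_OP + → 32 + 32 = 64. Stack: [64]
LOAD_FAST a → push -5. Stack: [64, -5]
BINARY_OP // → 64 // -5 = -13. Stack: [-13]
STORE_FAST t → t=-13. Stack: []
LOAD_FAST b → push 32. Stack: [32]
LOAD_CONST → push 1. Stack: [32, 1]
BINARY_OP // → 32 // 1 = 32. Stack: [32]
STORE_FAST t → t=32. Stack: []
LOAD_CONST → push 1. Stack: [1]
LOAD_FAST a → push -5. Stack: [1, -5]
BINARY_OP // → 1 // -5 = -1. Stack: [-1]
LOAD_CONST → push 9. Stack: [-1, 9]
LOAD_FAST b → push 32. Stack: [-1, 9, 32]
BINARY_OP + → 9 + 32 = 41. Stack: [-1, 41]
BINARY_OP - → -1 - 41 = -42. Stack: [-42]
STORE_FAST t → t=-42. Stack: []
LOAD_FAST_LOAD_FAST b,a → push 32,-5. Stack: [32, -5]
BINARY_OP + → 32 + -5 = 27. Stack: [27]
STORE_FAST p → p=27. Stack: []
LOAD_CONST → push 8. Stack: [8]
LOAD_FAST t → push -42. Stack: [8, -42]
BINARY_OP ^ → 8 ^ -42 = -34. Stack: [-34]
LOAD_FAST_LOAD_FAST t,a → push -42,-5. Stack: [-34, -42, -5]
BINARY_OP // → -42 // -5 = 8. Stack: [-34, 8]
BINARY_OP % → -34 % 8 = 6. Stack: [6]
STORE_FAST r → r=6. Stack: []
LOAD_FAST_LOAD_FAST a,t → push -5,-42. Stack: [-5, -42]
BINARY_OP % → -5 % -42 = -5. Stack: [-5]
LOAD_FAST b → push 32. Stack: [-5, 32]
BINARY_OP // → -5 // 32 = -1. Stack: [-1]
STORE_FAST m → m=-1. Stack: []
LOAD_FAST_LOAD_FAST p,a → push 27,-5. Stack: [27, -5]
BINARY_OP + → 27 + -5 = 22. Stack: [22]
STORE_FAST r → r=22. Stack: []
LOAD_FAST p → push 27. Stack: [27]
RETURN_VALUE → return 27.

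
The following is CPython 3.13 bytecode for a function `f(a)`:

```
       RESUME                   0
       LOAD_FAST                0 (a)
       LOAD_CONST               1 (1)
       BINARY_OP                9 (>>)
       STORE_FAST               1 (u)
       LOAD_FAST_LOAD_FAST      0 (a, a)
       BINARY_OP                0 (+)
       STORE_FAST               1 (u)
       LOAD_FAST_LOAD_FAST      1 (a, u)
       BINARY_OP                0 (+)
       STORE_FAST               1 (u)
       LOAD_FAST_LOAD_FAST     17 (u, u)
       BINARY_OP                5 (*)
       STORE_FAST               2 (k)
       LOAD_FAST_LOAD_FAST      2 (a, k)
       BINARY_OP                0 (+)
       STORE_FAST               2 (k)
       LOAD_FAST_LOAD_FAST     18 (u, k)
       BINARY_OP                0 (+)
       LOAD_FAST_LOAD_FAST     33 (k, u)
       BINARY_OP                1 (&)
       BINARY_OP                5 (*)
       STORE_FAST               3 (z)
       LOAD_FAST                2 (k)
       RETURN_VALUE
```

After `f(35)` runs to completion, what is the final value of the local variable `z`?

357280

LOAD_FAST a → push 35. Stack: [35]
LOAD_CONST → push 1. Stack: [35, 1]
BINARY_OP >> → 35 >> 1 = 17. Stack: [17]
STORE_FAST u → u=17. Stack: []
LOAD_FAST_LOAD_FAST a,a → push 35,35. Stack: [35, 35]
BINARY_OP + → 35 + 35 = 70. Stack: [70]
STORE_FAST u → u=70. Stack: []
LOAD_FAST_LOAD_FAST a,u → push 35,70. Stack: [35, 70]
BINARY_OP + → 35 + 70 = 105. Stack: [105]
STORE_FAST u → u=105. Stack: []
LOAD_FAST_LOAD_FAST u,u → push 105,105. Stack: [105, 105]
BINARY_OP * → 105 * 105 = 11025. Stack: [11025]
STORE_FAST k → k=11025. Stack: []
LOAD_FAST_LOAD_FAST a,k → push 35,11025. Stack: [35, 11025]
BINARY_OP + → 35 + 11025 = 11060. Stack: [11060]
STORE_FAST k → k=11060. Stack: []
LOAD_FAST_LOAD_FAST u,k → push 105,11060. Stack: [105, 11060]
BINARY_OP + → 105 + 11060 = 11165. Stack: [11165]
LOAD_FAST_LOAD_FAST k,u → push 11060,105. Stack: [11165, 11060, 105]
BINARY_OP & → 11060 & 105 = 32. Stack: [11165, 32]
BINARY_OP * → 11165 * 32 = 357280. Stack: [357280]
STORE_FAST z → z=357280. Stack: []
LOAD_FAST k → push 11060. Stack: [11060]
RETURN_VALUE → return 11060.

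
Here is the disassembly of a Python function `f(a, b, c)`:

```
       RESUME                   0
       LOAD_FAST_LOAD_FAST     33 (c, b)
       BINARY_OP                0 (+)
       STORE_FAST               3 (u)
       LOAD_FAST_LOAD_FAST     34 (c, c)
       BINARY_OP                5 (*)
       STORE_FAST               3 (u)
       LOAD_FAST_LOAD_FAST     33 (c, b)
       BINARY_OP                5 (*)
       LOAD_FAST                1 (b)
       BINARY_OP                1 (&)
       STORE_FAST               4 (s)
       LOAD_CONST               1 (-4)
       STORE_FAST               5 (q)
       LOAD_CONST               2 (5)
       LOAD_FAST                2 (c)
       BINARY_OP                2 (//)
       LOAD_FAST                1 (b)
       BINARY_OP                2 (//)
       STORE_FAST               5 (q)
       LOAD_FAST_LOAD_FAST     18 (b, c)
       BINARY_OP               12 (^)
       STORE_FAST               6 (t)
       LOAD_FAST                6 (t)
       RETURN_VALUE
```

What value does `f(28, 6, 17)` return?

23

LOAD_FAST_LOAD_FAST c,b → push 17,6. Stack: [17, 6]
BINARY_OP + → 17 + 6 = 23. Stack: [23]
STORE_FAST u → u=23. Stack: []
LOAD_FAST_LOAD_FAST c,c → push 17,17. Stack: [17, 17]
BINARY_OP * → 17 * 17 = 289. Stack: [289]
STORE_FAST u → u=289. Stack: []
LOAD_FAST_LOAD_FAST c,b → push 17,6. Stack: [17, 6]
BINARY_OP * → 17 * 6 = 102. Stack: [102]
LOAD_FAST b → push 6. Stack: [102, 6]
BINARY_OP & → 102 & 6 = 6. Stack: [6]
STORE_FAST s → s=6. Stack: []
LOAD_CONST → push -4. Stack: [-4]
STORE_FAST q → q=-4. Stack: []
LOAD_CONST → push 5. Stack: [5]
LOAD_FAST c → push 17. Stack: [5, 17]
BINARY_OP // → 5 // 17 = 0. Stack: [0]
LOAD_FAST b → push 6. Stack: [0, 6]
BINARY_OP // → 0 // 6 = 0. Stack: [0]
STORE_FAST q → q=0. Stack: []
LOAD_FAST_LOAD_FAST b,c → push 6,17. Stack: [6, 17]
BINARY_OP ^ → 6 ^ 17 = 23. Stack: [23]
STORE_FAST t → t=23. Stack: []
LOAD_FAST t → push 23. Stack: [23]
RETURN_VALUE → return 23.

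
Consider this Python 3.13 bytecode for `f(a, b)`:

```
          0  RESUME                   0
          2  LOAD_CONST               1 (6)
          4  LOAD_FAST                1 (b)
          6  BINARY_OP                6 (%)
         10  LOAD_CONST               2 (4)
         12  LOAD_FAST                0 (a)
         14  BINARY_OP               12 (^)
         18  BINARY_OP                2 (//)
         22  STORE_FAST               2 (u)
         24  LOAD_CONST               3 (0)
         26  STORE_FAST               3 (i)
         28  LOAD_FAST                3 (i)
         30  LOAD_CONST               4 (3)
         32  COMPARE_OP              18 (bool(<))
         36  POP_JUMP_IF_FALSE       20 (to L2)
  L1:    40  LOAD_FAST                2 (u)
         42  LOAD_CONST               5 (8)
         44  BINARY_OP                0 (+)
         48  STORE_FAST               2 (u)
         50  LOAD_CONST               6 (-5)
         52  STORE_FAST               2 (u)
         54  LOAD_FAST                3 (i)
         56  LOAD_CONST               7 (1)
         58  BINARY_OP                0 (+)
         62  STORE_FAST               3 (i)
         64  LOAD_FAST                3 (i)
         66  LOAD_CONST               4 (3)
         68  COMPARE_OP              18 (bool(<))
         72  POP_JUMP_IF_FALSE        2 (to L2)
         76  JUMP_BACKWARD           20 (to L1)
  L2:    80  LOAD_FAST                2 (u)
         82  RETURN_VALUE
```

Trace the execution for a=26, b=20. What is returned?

-5

LOAD_CONST → push 6. Stack: [6]
LOAD_FAST b → push 20. Stack: [6, 20]
BINARY_OP % → 6 % 20 = 6. Stack: [6]
LOAD_CONST → push 4. Stack: [6, 4]
LOAD_FAST a → push 26. Stack: [6, 4, 26]
BINARY_OP ^ → 4 ^ 26 = 30. Stack: [6, 30]
BINARY_OP // → 6 // 30 = 0. Stack: [0]
STORE_FAST u → u=0. Stack: []
LOAD_CONST → push 0. Stack: [0]
STORE_FAST i → i=0. Stack: []
LOAD_FAST i → push 0. Stack: [0]
LOAD_CONST → push 3. Stack: [0, 3]
COMPARE_OP bool(<) → 0 vs 3 = True. Stack: [True]
POP_JUMP_IF_FALSE → pop True; no jump. Stack: []
LOAD_FAST u → push 0. Stack: [0]
LOAD_CONST → push 8. Stack: [0, 8]
BINARY_OP + → 0 + 8 = 8. Stack: [8]
STORE_FAST u → u=8. Stack: []
LOAD_CONST → push -5. Stack: [-5]
STORE_FAST u → u=-5. Stack: []
LOAD_FAST i → push 0. Stack: [0]
LOAD_CONST → push 1. Stack: [0, 1]
BINARY_OP + → 0 + 1 = 1. Stack: [1]
STORE_FAST i → i=1. Stack: []
LOAD_FAST i → push 1. Stack: [1]
LOAD_CONST → push 3. Stack: [1, 3]
COMPARE_OP bool(<) → 1 vs 3 = True. Stack: [True]
POP_JUMP_IF_FALSE → pop True; no jump. Stack: []
LOAD_FAST u → push -5. Stack: [-5]
LOAD_CONST → push 8. Stack: [-5, 8]
BINARY_OP + → -5 + 8 = 3. Stack: [3]
STORE_FAST u → u=3. Stack: []
LOAD_CONST → push -5. Stack: [-5]
STORE_FAST u → u=-5. Stack: []
LOAD_FAST i → push 1. Stack: [1]
LOAD_CONST → push 1. Stack: [1, 1]
BINARY_OP + → 1 + 1 = 2. Stack: [2]
STORE_FAST i → i=2. Stack: []
LOAD_FAST i → push 2. Stack: [2]
LOAD_CONST → push 3. Stack: [2, 3]
COMPARE_OP bool(<) → 2 vs 3 = True. Stack: [True]
POP_JUMP_IF_FALSE → pop True; no jump. Stack: []
LOAD_FAST u → push -5. Stack: [-5]
LOAD_CONST → push 8. Stack: [-5, 8]
BINARY_OP + → -5 + 8 = 3. Stack: [3]
STORE_FAST u → u=3. Stack: []
LOAD_CONST → push -5. Stack: [-5]
STORE_FAST u → u=-5. Stack: []
LOAD_FAST i → push 2. Stack: [2]
LOAD_CONST → push 1. Stack: [2, 1]
BINARY_OP + → 2 + 1 = 3. Stack: [3]
STORE_FAST i → i=3. Stack: []
LOAD_FAST i → push 3. Stack: [3]
LOAD_CONST → push 3. Stack: [3, 3]
COMPARE_OP bool(<) → 3 vs 3 = False. Stack: [False]
POP_JUMP_IF_FALSE → pop False; jump. Stack: []
LOAD_FAST u → push -5. Stack: [-5]
RETURN_VALUE → return -5.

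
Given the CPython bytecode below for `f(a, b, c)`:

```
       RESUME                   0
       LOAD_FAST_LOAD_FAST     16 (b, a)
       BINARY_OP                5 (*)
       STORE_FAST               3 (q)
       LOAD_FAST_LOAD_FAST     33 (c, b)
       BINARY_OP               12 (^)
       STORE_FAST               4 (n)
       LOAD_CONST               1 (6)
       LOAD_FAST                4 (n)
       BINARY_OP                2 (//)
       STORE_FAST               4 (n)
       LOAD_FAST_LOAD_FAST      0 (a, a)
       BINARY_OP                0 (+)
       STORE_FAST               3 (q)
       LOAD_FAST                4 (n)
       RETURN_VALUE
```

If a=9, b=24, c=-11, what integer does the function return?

-1

LOAD_FAST_LOAD_FAST b,a → push 24,9. Stack: [24, 9]
BINARY_OP * → 24 * 9 = 216. Stack: [216]
STORE_FAST q → q=216. Stack: []
LOAD_FAST_LOAD_FAST c,b → push -11,24. Stack: [-11, 24]
BINARY_OP ^ → -11 ^ 24 = -19. Stack: [-19]
STORE_FAST n → n=-19. Stack: []
LOAD_CONST → push 6. Stack: [6]
LOAD_FAST n → push -19. Stack: [6, -19]
BINARY_OP // → 6 // -19 = -1. Stack: [-1]
STORE_FAST n → n=-1. Stack: []
LOAD_FAST_LOAD_FAST a,a → push 9,9. Stack: [9, 9]
BINARY_OP + → 9 + 9 = 18. Stack: [18]
STORE_FAST q → q=18. Stack: []
LOAD_FAST n → push -1. Stack: [-1]
RETURN_VALUE → return -1.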